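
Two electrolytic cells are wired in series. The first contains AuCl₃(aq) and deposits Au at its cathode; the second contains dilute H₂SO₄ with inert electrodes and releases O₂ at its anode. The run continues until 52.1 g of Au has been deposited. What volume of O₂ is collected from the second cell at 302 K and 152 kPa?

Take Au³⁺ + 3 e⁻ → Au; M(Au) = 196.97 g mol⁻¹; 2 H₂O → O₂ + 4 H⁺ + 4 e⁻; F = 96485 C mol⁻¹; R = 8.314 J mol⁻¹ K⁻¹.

n(Au) = 52.1 / 196.97 = 0.2645 mol, so n(e⁻) = 3 × 0.2645 = 0.7935 mol.
The cells are in series, so the same 0.7935 mol of electrons passes through the second cell.
2 H₂O → O₂ + 4 H⁺ + 4 e⁻ — 4 mol e⁻ per mol O₂, so n(O₂) = 0.7935/4 = 0.1984 mol.
V = nRT/P = (0.1984 × 8.314 × 302) / (152 × 10³) = 0.00328 m³ = 3.28 L.

3.28 L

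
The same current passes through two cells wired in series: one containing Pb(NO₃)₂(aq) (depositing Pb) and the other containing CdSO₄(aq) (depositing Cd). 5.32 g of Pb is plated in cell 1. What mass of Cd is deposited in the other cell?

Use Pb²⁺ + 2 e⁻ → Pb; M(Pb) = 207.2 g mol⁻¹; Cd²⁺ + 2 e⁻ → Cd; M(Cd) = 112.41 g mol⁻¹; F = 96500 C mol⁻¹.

2.89 g

n(Pb) = 5.32 / 207.2 = 0.02568 mol.
Since Pb²⁺ + 2 e⁻ → Pb, n(e⁻) passed = 2 × 0.02568 = 0.05135 mol.
Cells in series carry the same charge, so the same 0.05135 mol of electrons passes through cell 2.
Cd²⁺ + 2 e⁻ → Cd, so n(Cd) = 0.05135 / 2 = 0.02568 mol.
m(Cd) = 0.02568 × 112.41 = 2.89 g.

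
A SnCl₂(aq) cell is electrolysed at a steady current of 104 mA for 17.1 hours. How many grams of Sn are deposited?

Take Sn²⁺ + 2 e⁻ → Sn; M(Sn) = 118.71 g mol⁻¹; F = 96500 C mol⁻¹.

3.94 g

Q = I·t = 0.1040 A × 61560 s = 6402 C.
n(e⁻) = Q/F = 6402 / 96500 = 0.06634 mol.
Sn²⁺ + 2 e⁻ → Sn, so n(Sn) = n(e⁻)/2 = 0.03317 mol.
m = n·M = 0.03317 × 118.71 = 3.94 g.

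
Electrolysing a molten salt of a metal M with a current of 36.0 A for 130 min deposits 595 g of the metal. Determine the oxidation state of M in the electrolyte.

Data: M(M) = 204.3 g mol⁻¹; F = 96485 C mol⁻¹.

+1

Q = I·t = 36.00 A × 7800.0 s = 280800 C, so n(e⁻) = 280800/96485 = 2.910 mol.
n(M) deposited = 595 / 204.3 = 2.912 mol.
Electrons per atom = n(e⁻)/n(M) = 2.910 / 2.912 = 0.999 ≈ 1, so the ion is M⁺.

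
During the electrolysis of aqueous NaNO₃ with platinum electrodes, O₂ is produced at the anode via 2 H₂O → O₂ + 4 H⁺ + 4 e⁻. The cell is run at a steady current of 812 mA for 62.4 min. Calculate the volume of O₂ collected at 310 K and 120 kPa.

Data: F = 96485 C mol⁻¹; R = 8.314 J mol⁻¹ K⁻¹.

Q = I·t = 0.8120 A × 3744.0 s = 3040 C.
n(e⁻) = Q/F = 3040 / 96485 = 0.03151 mol.
4 electrons are transferred per O₂ molecule, so n(O₂) = 0.03151 / 4 = 0.007877 mol.
V = nRT/P = (0.007877 × 8.314 × 310) / (120 × 10³ Pa) = 1.69 × 10⁻⁴ m³ = 0.169 L.

0.169 L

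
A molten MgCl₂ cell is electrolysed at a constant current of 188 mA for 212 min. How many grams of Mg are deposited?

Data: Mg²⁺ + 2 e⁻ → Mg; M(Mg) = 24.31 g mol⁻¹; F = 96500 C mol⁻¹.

0.301 g

Q = I·t = 0.1880 A × 12720 s = 2391 C.
n(e⁻) = Q/F = 2391 / 96500 = 0.02478 mol.
Mg²⁺ + 2 e⁻ → Mg, so n(Mg) = n(e⁻)/2 = 0.01239 mol.
m = n·M = 0.01239 × 24.31 = 0.301 g.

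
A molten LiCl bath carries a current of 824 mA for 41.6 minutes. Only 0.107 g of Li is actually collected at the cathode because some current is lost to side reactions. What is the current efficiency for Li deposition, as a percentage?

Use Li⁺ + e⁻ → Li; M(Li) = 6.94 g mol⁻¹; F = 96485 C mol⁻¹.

72.3 %

Q = I·t = 0.8240 × 2496.0 = 2057 C; n(e⁻) = 2057/96485 = 0.02132 mol.
Theoretical n(Li) = n(e⁻)/1 = 0.02132 mol, i.e. m_theo = 0.02132 × 6.94 = 0.1479 g.
Efficiency = m_actual / m_theo = 0.107 / 0.1479 = 72.3 %.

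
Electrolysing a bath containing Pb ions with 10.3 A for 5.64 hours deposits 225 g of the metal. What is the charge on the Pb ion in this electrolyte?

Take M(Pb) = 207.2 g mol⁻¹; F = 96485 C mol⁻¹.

+2

Q = I·t = 10.30 A × 20304 s = 209100 C, so n(e⁻) = 209100/96485 = 2.167 mol.
n(Pb) deposited = 225 / 207.2 = 1.086 mol.
Electrons per atom = n(e⁻)/n(Pb) = 2.167 / 1.086 = 2.00 ≈ 2, so the ion is Pb²⁺.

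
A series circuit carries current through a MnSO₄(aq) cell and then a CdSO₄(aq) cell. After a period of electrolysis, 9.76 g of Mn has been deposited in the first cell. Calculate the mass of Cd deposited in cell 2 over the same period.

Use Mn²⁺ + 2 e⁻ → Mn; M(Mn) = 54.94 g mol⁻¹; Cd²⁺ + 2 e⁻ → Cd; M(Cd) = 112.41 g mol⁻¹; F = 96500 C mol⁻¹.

n(Mn) = 9.76 / 54.94 = 0.1776 mol.
Since Mn²⁺ + 2 e⁻ → Mn, n(e⁻) passed = 2 × 0.1776 = 0.3553 mol.
Cells in series carry the same charge, so the same 0.3553 mol of electrons passes through cell 2.
Cd²⁺ + 2 e⁻ → Cd, so n(Cd) = 0.3553 / 2 = 0.1776 mol.
m(Cd) = 0.1776 × 112.41 = 20.0 g.

20.0 g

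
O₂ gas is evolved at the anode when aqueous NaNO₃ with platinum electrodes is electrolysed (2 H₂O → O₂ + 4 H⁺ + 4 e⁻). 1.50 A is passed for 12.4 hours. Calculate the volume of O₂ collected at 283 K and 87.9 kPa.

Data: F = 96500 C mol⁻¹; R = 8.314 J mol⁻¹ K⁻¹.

4.64 L

Q = I·t = 1.500 A × 44640 s = 66960 C.
n(e⁻) = Q/F = 66960 / 96500 = 0.6939 mol.
4 electrons are transferred per O₂ molecule, so n(O₂) = 0.6939 / 4 = 0.1735 mol.
V = nRT/P = (0.1735 × 8.314 × 283) / (87.9 × 10³ Pa) = 0.00464 m³ = 4.64 L.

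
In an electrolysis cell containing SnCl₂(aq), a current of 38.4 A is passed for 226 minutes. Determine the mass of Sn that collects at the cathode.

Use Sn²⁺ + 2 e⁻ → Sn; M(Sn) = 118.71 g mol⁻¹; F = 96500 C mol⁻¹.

Q = I·t = 38.40 A × 13560 s = 520700 C.
n(e⁻) = Q/F = 520700 / 96500 = 5.396 mol.
Sn²⁺ + 2 e⁻ → Sn, so n(Sn) = n(e⁻)/2 = 2.698 mol.
m = n·M = 2.698 × 118.71 = 320 g.

320 g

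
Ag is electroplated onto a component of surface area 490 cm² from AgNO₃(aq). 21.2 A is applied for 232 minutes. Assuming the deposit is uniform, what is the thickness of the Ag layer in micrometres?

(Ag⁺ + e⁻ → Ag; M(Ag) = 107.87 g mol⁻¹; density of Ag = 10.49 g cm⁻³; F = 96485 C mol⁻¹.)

Q = I·t = 21.20 × 13920 = 295100 C; n(e⁻) = 3.059 mol.
n(Ag) = n(e⁻)/1 = 3.059 mol, so m = 3.059 × 107.87 = 329.9 g.
Volume = m/ρ = 329.9 / 10.49 = 31.45 cm³.
Thickness = V/A = 31.45 / 490 = 0.0642 cm = 642 μm.

642 μm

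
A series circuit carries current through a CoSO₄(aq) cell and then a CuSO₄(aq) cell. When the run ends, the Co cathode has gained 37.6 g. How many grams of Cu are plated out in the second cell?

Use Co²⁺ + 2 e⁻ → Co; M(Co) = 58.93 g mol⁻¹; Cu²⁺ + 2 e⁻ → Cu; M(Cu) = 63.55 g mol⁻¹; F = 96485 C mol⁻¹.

n(Co) = 37.6 / 58.93 = 0.6380 mol.
Since Co²⁺ + 2 e⁻ → Co, n(e⁻) passed = 2 × 0.6380 = 1.276 mol.
Cells in series carry the same charge, so the same 1.276 mol of electrons passes through cell 2.
Cu²⁺ + 2 e⁻ → Cu, so n(Cu) = 1.276 / 2 = 0.6380 mol.
m(Cu) = 0.6380 × 63.55 = 40.5 g.

40.5 g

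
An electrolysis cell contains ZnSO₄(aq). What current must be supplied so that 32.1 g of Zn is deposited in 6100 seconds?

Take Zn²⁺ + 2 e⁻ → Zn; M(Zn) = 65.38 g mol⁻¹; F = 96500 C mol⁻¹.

15.5 A

n(Zn) = 32.1 / 65.38 = 0.4910 mol.
n(e⁻) = 2 × 0.4910 = 0.9820 mol.
Q = n(e⁻)·F = 0.9820 × 96500 = 94760 C.
I = Q/t = 94760 / 6100.0 s = 15.5 A.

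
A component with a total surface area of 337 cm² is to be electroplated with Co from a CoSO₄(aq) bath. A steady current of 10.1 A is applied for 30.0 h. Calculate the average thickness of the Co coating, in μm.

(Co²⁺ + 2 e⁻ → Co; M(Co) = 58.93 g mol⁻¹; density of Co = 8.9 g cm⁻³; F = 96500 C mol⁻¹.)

1110 μm

Q = I·t = 10.10 × 108000 = 1091000 C; n(e⁻) = 11.30 mol.
n(Co) = n(e⁻)/2 = 5.652 mol, so m = 5.652 × 58.93 = 333.1 g.
Volume = m/ρ = 333.1 / 8.9 = 37.42 cm³.
Thickness = V/A = 37.42 / 337 = 0.111 cm = 1110 μm.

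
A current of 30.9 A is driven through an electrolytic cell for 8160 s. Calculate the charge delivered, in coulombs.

Q = I·t = 30.90 A × 8160.0 s = 2.52 × 10⁵ C.

2.52 × 10⁵ C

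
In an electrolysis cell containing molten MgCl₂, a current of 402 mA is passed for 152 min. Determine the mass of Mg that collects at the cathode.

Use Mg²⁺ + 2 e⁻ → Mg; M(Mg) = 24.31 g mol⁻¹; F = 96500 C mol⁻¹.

Q = I·t = 0.4020 A × 9120.0 s = 3666 C.
n(e⁻) = Q/F = 3666 / 96500 = 0.03799 mol.
Mg²⁺ + 2 e⁻ → Mg, so n(Mg) = n(e⁻)/2 = 0.01900 mol.
m = n·M = 0.01900 × 24.31 = 0.462 g.

0.462 g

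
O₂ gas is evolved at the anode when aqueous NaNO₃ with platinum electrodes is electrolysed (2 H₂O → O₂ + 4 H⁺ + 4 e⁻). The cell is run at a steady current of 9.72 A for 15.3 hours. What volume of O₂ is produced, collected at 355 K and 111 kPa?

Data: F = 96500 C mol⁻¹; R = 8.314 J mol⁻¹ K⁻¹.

36.9 L

Q = I·t = 9.720 A × 55080 s = 535400 C.
n(e⁻) = Q/F = 535400 / 96500 = 5.548 mol.
4 electrons are transferred per O₂ molecule, so n(O₂) = 5.548 / 4 = 1.387 mol.
V = nRT/P = (1.387 × 8.314 × 355) / (111 × 10³ Pa) = 0.0369 m³ = 36.9 L.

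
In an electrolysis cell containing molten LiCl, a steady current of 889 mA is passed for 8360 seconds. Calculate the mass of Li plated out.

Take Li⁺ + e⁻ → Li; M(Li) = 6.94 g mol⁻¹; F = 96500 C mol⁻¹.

0.534 g

Q = I·t = 0.8890 A × 8360.0 s = 7432 C.
n(e⁻) = Q/F = 7432 / 96500 = 0.07702 mol.
Li⁺ + e⁻ → Li, so n(Li) = n(e⁻)/1 = 0.07702 mol.
m = n·M = 0.07702 × 6.94 = 0.534 g.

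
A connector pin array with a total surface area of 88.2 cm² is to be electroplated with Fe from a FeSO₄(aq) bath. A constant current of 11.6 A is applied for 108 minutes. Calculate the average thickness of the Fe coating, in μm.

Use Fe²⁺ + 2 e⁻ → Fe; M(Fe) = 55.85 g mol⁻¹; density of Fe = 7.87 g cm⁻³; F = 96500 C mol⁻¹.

Q = I·t = 11.60 × 6480.0 = 75170 C; n(e⁻) = 0.7789 mol.
n(Fe) = n(e⁻)/2 = 0.3895 mol, so m = 0.3895 × 55.85 = 21.75 g.
Volume = m/ρ = 21.75 / 7.87 = 2.764 cm³.
Thickness = V/A = 2.764 / 88.2 = 0.0313 cm = 313 μm.

313 μm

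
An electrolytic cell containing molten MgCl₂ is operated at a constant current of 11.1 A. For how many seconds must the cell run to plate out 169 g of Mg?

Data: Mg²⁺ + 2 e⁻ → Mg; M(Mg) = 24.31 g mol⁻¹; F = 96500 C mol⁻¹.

n(Mg) = m/M = 169 / 24.31 = 6.952 mol.
Each Mg atom requires 2 electrons, so n(e⁻) = 2 × 6.952 = 13.90 mol.
Q = n(e⁻)·F = 13.90 × 96500 = 1342000 C.
t = Q/I = 1342000 / 11.10 A = 120900 s.

1.21 × 10⁵ s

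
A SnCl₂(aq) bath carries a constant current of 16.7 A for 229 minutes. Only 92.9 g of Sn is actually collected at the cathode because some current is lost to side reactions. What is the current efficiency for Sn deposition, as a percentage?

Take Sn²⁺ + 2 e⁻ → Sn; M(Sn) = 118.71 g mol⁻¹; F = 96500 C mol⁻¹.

65.8 %

Q = I·t = 16.70 × 13740 = 229500 C; n(e⁻) = 229500/96500 = 2.378 mol.
Theoretical n(Sn) = n(e⁻)/2 = 1.189 mol, i.e. m_theo = 1.189 × 118.71 = 141.1 g.
Efficiency = m_actual / m_theo = 92.9 / 141.1 = 65.8 %.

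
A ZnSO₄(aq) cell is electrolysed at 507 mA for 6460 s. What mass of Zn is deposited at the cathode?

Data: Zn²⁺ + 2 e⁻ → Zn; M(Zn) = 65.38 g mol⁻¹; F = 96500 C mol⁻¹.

1.11 g

Q = I·t = 0.5070 A × 6460.0 s = 3275 C.
n(e⁻) = Q/F = 3275 / 96500 = 0.03394 mol.
Zn²⁺ + 2 e⁻ → Zn, so n(Zn) = n(e⁻)/2 = 0.01697 mol.
m = n·M = 0.01697 × 65.38 = 1.11 g.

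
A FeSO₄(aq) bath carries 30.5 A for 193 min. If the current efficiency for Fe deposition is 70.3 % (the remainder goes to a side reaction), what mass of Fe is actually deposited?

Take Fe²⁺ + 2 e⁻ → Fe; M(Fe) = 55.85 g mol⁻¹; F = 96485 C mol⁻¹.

71.9 g

Q = I·t = 30.50 × 11580 = 353200 C.
n(e⁻) = 353200/96485 = 3.661 mol; theoretically n(Fe) = 3.661/2 = 1.830 mol, m_theo = 102.2 g.
At 70.3 % efficiency, m_actual = 0.703 × 102.2 = 71.9 g.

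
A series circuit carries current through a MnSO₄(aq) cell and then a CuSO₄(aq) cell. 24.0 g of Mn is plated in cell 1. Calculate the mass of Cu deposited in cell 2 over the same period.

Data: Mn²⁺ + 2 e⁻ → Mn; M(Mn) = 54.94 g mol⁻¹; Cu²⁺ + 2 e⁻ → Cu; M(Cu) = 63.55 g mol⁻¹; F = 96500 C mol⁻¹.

n(Mn) = 24.0 / 54.94 = 0.4368 mol.
Since Mn²⁺ + 2 e⁻ → Mn, n(e⁻) passed = 2 × 0.4368 = 0.8737 mol.
Cells in series carry the same charge, so the same 0.8737 mol of electrons passes through cell 2.
Cu²⁺ + 2 e⁻ → Cu, so n(Cu) = 0.8737 / 2 = 0.4368 mol.
m(Cu) = 0.4368 × 63.55 = 27.8 g.

27.8 g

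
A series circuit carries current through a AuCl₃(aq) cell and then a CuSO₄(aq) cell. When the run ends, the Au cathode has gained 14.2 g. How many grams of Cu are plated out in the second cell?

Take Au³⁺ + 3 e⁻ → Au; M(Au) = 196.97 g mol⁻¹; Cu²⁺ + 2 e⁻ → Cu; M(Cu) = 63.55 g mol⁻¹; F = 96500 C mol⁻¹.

n(Au) = 14.2 / 196.97 = 0.07209 mol.
Since Au³⁺ + 3 e⁻ → Au, n(e⁻) passed = 3 × 0.07209 = 0.2163 mol.
Cells in series carry the same charge, so the same 0.2163 mol of electrons passes through cell 2.
Cu²⁺ + 2 e⁻ → Cu, so n(Cu) = 0.2163 / 2 = 0.1081 mol.
m(Cu) = 0.1081 × 63.55 = 6.87 g.

6.87 g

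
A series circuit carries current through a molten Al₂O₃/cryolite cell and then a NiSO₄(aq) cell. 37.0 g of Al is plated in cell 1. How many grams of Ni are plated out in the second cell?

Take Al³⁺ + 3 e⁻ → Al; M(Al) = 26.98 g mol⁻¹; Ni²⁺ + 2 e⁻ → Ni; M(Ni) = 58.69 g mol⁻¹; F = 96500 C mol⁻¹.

121 g

n(Al) = 37.0 / 26.98 = 1.371 mol.
Since Al³⁺ + 3 e⁻ → Al, n(e⁻) passed = 3 × 1.371 = 4.114 mol.
Cells in series carry the same charge, so the same 4.114 mol of electrons passes through cell 2.
Ni²⁺ + 2 e⁻ → Ni, so n(Ni) = 4.114 / 2 = 2.057 mol.
m(Ni) = 2.057 × 58.69 = 121 g.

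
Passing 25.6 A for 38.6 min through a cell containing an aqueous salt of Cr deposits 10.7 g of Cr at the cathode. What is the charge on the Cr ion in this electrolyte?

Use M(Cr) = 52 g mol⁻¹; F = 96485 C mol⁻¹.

+3

Q = I·t = 25.60 A × 2316.0 s = 59290 C, so n(e⁻) = 59290/96485 = 0.6145 mol.
n(Cr) deposited = 10.7 / 52 = 0.2058 mol.
Electrons per atom = n(e⁻)/n(Cr) = 0.6145 / 0.2058 = 2.99 ≈ 3, so the ion is Cr³⁺.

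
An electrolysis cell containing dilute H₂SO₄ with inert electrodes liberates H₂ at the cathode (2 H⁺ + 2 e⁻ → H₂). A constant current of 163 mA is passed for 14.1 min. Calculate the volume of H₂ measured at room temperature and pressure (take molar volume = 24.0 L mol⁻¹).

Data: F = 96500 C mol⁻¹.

0.0171 L

Q = I·t = 0.1630 A × 846.00 s = 137.9 C.
n(e⁻) = Q/F = 137.9 / 96500 = 0.001429 mol.
2 electrons are transferred per H₂ molecule, so n(H₂) = 0.001429 / 2 = 0.0007145 mol.
V = n × V_m = 0.0007145 × 24.0 = 0.0171 L.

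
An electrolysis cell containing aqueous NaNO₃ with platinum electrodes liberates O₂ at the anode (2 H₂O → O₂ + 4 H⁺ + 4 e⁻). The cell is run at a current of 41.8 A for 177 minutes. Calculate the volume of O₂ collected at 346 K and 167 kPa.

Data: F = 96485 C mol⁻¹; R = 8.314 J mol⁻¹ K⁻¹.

19.8 L

Q = I·t = 41.80 A × 10620 s = 443900 C.
n(e⁻) = Q/F = 443900 / 96485 = 4.601 mol.
4 electrons are transferred per O₂ molecule, so n(O₂) = 4.601 / 4 = 1.150 mol.
V = nRT/P = (1.150 × 8.314 × 346) / (167 × 10³ Pa) = 0.0198 m³ = 19.8 L.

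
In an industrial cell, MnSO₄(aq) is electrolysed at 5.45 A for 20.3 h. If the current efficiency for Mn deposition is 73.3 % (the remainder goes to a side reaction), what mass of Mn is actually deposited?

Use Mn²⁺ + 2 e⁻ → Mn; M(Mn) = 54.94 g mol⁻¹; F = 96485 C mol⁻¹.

83.1 g

Q = I·t = 5.450 × 73080 = 398300 C.
n(e⁻) = 398300/96485 = 4.128 mol; theoretically n(Mn) = 4.128/2 = 2.064 mol, m_theo = 113.4 g.
At 73.3 % efficiency, m_actual = 0.733 × 113.4 = 83.1 g.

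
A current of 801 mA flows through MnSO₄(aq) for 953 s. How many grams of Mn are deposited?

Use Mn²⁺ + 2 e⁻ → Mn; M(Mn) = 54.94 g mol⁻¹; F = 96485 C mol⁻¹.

0.217 g

Q = I·t = 0.8010 A × 953.00 s = 763.4 C.
n(e⁻) = Q/F = 763.4 / 96485 = 0.007912 mol.
Mn²⁺ + 2 e⁻ → Mn, so n(Mn) = n(e⁻)/2 = 0.003956 mol.
m = n·M = 0.003956 × 54.94 = 0.217 g.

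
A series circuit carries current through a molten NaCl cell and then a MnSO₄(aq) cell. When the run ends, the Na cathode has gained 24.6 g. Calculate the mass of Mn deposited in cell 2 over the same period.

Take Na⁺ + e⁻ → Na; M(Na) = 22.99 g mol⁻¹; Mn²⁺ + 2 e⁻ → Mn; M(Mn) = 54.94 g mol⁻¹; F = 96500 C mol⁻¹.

n(Na) = 24.6 / 22.99 = 1.070 mol.
Since Na⁺ + e⁻ → Na, n(e⁻) passed = 1 × 1.070 = 1.070 mol.
Cells in series carry the same charge, so the same 1.070 mol of electrons passes through cell 2.
Mn²⁺ + 2 e⁻ → Mn, so n(Mn) = 1.070 / 2 = 0.5350 mol.
m(Mn) = 0.5350 × 54.94 = 29.4 g.

29.4 g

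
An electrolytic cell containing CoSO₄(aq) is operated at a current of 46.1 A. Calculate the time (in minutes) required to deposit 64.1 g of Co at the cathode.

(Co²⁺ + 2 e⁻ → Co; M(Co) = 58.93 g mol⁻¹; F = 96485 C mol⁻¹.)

75.9 min

n(Co) = m/M = 64.1 / 58.93 = 1.088 mol.
Each Co atom requires 2 electrons, so n(e⁻) = 2 × 1.088 = 2.175 mol.
Q = n(e⁻)·F = 2.175 × 96485 = 209900 C.
t = Q/I = 209900 / 46.10 A = 4553 s = 75.9 min.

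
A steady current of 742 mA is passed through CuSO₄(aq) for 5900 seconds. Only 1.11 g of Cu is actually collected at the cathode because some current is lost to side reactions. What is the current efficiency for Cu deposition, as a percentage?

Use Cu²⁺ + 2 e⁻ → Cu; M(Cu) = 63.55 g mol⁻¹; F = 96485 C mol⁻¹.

77.0 %

Q = I·t = 0.7420 × 5900.0 = 4378 C; n(e⁻) = 4378/96485 = 0.04537 mol.
Theoretical n(Cu) = n(e⁻)/2 = 0.02269 mol, i.e. m_theo = 0.02269 × 63.55 = 1.442 g.
Efficiency = m_actual / m_theo = 1.11 / 1.442 = 77.0 %.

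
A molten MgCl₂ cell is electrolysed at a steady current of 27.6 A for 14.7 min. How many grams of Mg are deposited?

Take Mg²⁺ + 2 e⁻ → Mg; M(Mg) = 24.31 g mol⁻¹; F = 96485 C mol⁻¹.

3.07 g

Q = I·t = 27.60 A × 882.00 s = 24340 C.
n(e⁻) = Q/F = 24340 / 96485 = 0.2523 mol.
Mg²⁺ + 2 e⁻ → Mg, so n(Mg) = n(e⁻)/2 = 0.1262 mol.
m = n·M = 0.1262 × 24.31 = 3.07 g.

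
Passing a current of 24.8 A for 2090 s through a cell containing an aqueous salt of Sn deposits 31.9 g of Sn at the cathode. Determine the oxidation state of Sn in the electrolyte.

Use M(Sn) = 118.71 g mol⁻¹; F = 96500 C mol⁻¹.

Q = I·t = 24.80 A × 2090.0 s = 51830 C, so n(e⁻) = 51830/96500 = 0.5371 mol.
n(Sn) deposited = 31.9 / 118.71 = 0.2687 mol.
Electrons per atom = n(e⁻)/n(Sn) = 0.5371 / 0.2687 = 2.00 ≈ 2, so the ion is Sn²⁺.

+2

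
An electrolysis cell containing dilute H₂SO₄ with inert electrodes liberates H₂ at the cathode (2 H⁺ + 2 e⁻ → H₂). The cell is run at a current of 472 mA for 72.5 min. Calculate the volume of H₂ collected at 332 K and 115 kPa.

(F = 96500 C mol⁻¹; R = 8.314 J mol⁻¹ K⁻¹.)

Q = I·t = 0.4720 A × 4350.0 s = 2053 C.
n(e⁻) = Q/F = 2053 / 96500 = 0.02128 mol.
2 electrons are transferred per H₂ molecule, so n(H₂) = 0.02128 / 2 = 0.01064 mol.
V = nRT/P = (0.01064 × 8.314 × 332) / (115 × 10³ Pa) = 2.55 × 10⁻⁴ m³ = 0.255 L.

0.255 L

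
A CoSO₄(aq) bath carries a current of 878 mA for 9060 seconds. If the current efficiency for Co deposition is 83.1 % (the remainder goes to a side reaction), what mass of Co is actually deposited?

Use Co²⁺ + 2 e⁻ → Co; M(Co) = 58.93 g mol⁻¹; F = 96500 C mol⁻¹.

2.02 g

Q = I·t = 0.8780 × 9060.0 = 7955 C.
n(e⁻) = 7955/96500 = 0.08243 mol; theoretically n(Co) = 0.08243/2 = 0.04122 mol, m_theo = 2.429 g.
At 83.1 % efficiency, m_actual = 0.831 × 2.429 = 2.02 g.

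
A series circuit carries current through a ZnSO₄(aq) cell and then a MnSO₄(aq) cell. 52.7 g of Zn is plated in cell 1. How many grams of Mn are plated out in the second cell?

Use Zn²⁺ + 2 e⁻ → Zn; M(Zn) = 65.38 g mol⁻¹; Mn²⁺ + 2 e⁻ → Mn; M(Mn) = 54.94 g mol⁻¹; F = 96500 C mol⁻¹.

44.3 g

n(Zn) = 52.7 / 65.38 = 0.8061 mol.
Since Zn²⁺ + 2 e⁻ → Zn, n(e⁻) passed = 2 × 0.8061 = 1.612 mol.
Cells in series carry the same charge, so the same 1.612 mol of electrons passes through cell 2.
Mn²⁺ + 2 e⁻ → Mn, so n(Mn) = 1.612 / 2 = 0.8061 mol.
m(Mn) = 0.8061 × 54.94 = 44.3 g.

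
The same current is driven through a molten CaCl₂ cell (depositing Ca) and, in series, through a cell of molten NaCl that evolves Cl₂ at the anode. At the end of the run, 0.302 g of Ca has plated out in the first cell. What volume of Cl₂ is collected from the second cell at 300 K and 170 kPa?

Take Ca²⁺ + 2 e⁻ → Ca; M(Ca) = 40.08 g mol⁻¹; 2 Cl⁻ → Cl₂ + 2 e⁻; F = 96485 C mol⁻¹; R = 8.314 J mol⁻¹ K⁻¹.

n(Ca) = 0.302 / 40.08 = 0.007535 mol, so n(e⁻) = 2 × 0.007535 = 0.01507 mol.
The cells are in series, so the same 0.01507 mol of electrons passes through the second cell.
2 Cl⁻ → Cl₂ + 2 e⁻ — 2 mol e⁻ per mol Cl₂, so n(Cl₂) = 0.01507/2 = 0.007535 mol.
V = nRT/P = (0.007535 × 8.314 × 300) / (170 × 10³) = 1.11 × 10⁻⁴ m³ = 0.111 L.

0.111 L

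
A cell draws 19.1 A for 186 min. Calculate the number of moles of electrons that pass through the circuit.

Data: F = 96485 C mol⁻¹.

Q = I·t = 19.10 A × 11160 s = 213200 C.
n(e⁻) = Q/F = 213200 / 96485 = 2.21 mol.

2.21 mol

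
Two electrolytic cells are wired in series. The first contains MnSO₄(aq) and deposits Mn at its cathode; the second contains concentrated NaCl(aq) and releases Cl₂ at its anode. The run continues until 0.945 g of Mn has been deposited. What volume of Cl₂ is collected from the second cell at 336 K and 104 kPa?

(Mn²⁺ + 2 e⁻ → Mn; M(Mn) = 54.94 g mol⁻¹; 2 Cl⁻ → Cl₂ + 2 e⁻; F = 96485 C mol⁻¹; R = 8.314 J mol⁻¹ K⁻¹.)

0.462 L

n(Mn) = 0.945 / 54.94 = 0.01720 mol, so n(e⁻) = 2 × 0.01720 = 0.03440 mol.
The cells are in series, so the same 0.03440 mol of electrons passes through the second cell.
2 Cl⁻ → Cl₂ + 2 e⁻ — 2 mol e⁻ per mol Cl₂, so n(Cl₂) = 0.03440/2 = 0.01720 mol.
V = nRT/P = (0.01720 × 8.314 × 336) / (104 × 10³) = 4.62 × 10⁻⁴ m³ = 0.462 L.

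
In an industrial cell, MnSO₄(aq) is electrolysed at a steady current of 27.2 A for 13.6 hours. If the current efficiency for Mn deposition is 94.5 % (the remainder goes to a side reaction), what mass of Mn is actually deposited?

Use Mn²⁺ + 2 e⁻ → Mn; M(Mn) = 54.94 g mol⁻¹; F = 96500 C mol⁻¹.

Q = I·t = 27.20 × 48960 = 1332000 C.
n(e⁻) = 1332000/96500 = 13.80 mol; theoretically n(Mn) = 13.80/2 = 6.900 mol, m_theo = 379.1 g.
At 94.5 % efficiency, m_actual = 0.945 × 379.1 = 358 g.

358 g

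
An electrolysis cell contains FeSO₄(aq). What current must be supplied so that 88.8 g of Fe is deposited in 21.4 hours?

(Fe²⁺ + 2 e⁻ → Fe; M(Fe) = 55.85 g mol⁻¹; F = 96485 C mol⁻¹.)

n(Fe) = 88.8 / 55.85 = 1.590 mol.
n(e⁻) = 2 × 1.590 = 3.180 mol.
Q = n(e⁻)·F = 3.180 × 96485 = 306800 C.
I = Q/t = 306800 / 77040 s = 3.98 A.

3.98 A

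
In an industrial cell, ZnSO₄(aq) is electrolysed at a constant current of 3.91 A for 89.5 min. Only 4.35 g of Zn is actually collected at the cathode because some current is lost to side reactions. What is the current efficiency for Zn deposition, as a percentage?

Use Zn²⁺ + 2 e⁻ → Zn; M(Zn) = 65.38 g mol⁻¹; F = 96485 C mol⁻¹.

Q = I·t = 3.910 × 5370.0 = 21000 C; n(e⁻) = 21000/96485 = 0.2176 mol.
Theoretical n(Zn) = n(e⁻)/2 = 0.1088 mol, i.e. m_theo = 0.1088 × 65.38 = 7.114 g.
Efficiency = m_actual / m_theo = 4.35 / 7.114 = 61.1 %.

61.1 %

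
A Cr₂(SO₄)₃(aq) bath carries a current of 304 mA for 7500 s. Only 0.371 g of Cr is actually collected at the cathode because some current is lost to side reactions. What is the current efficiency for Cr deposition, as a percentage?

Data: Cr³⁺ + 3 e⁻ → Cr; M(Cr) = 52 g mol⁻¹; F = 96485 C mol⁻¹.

Q = I·t = 0.3040 × 7500.0 = 2280 C; n(e⁻) = 2280/96485 = 0.02363 mol.
Theoretical n(Cr) = n(e⁻)/3 = 0.007877 mol, i.e. m_theo = 0.007877 × 52 = 0.4096 g.
Efficiency = m_actual / m_theo = 0.371 / 0.4096 = 90.6 %.

90.6 %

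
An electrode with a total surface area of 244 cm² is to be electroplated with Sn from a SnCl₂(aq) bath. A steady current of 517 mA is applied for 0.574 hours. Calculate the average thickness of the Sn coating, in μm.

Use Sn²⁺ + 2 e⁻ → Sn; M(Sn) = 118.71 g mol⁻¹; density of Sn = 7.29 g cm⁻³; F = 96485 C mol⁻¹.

Q = I·t = 0.5170 × 2066.4 = 1068 C; n(e⁻) = 0.01107 mol.
n(Sn) = n(e⁻)/2 = 0.005536 mol, so m = 0.005536 × 118.71 = 0.6572 g.
Volume = m/ρ = 0.6572 / 7.29 = 0.09015 cm³.
Thickness = V/A = 0.09015 / 244 = 3.69 × 10⁻⁴ cm = 3.69 μm.

3.69 μm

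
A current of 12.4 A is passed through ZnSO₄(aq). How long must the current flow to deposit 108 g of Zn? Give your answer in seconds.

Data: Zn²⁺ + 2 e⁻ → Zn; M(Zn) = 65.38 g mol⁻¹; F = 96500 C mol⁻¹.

25700 s

n(Zn) = m/M = 108 / 65.38 = 1.652 mol.
Each Zn atom requires 2 electrons, so n(e⁻) = 2 × 1.652 = 3.304 mol.
Q = n(e⁻)·F = 3.304 × 96500 = 318800 C.
t = Q/I = 318800 / 12.40 A = 25710 s.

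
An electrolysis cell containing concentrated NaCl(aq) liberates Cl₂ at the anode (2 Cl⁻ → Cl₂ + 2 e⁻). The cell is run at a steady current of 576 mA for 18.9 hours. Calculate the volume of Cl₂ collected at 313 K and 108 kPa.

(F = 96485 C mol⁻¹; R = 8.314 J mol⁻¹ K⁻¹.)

Q = I·t = 0.5760 A × 68040 s = 39190 C.
n(e⁻) = Q/F = 39190 / 96485 = 0.4062 mol.
2 electrons are transferred per Cl₂ molecule, so n(Cl₂) = 0.4062 / 2 = 0.2031 mol.
V = nRT/P = (0.2031 × 8.314 × 313) / (108 × 10³ Pa) = 0.00489 m³ = 4.89 L.

4.89 L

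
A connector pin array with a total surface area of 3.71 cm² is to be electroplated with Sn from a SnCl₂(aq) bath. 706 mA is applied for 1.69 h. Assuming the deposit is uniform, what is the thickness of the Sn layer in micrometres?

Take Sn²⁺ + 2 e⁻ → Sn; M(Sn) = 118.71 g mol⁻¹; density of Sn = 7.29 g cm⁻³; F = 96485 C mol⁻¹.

Q = I·t = 0.7060 × 6084.0 = 4295 C; n(e⁻) = 0.04452 mol.
n(Sn) = n(e⁻)/2 = 0.02226 mol, so m = 0.02226 × 118.71 = 2.642 g.
Volume = m/ρ = 2.642 / 7.29 = 0.3625 cm³.
Thickness = V/A = 0.3625 / 3.71 = 0.0977 cm = 977 μm.

977 μm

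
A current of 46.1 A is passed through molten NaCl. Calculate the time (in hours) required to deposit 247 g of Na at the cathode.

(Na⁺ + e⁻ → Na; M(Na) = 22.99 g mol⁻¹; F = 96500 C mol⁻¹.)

6.25 h

n(Na) = m/M = 247 / 22.99 = 10.74 mol.
Each Na atom requires 1 electron, so n(e⁻) = 1 × 10.74 = 10.74 mol.
Q = n(e⁻)·F = 10.74 × 96500 = 1037000 C.
t = Q/I = 1037000 / 46.10 A = 22490 s = 6.25 h.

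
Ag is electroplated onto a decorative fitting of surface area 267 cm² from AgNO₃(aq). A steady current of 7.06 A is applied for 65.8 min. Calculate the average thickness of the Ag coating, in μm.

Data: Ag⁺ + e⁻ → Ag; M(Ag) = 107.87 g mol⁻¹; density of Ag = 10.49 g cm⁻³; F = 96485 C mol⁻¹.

Q = I·t = 7.060 × 3948.0 = 27870 C; n(e⁻) = 0.2889 mol.
n(Ag) = n(e⁻)/1 = 0.2889 mol, so m = 0.2889 × 107.87 = 31.16 g.
Volume = m/ρ = 31.16 / 10.49 = 2.971 cm³.
Thickness = V/A = 2.971 / 267 = 0.0111 cm = 111 μm.

111 μm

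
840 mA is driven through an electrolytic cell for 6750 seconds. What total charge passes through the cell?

5670 C

Q = I·t = 0.8400 A × 6750.0 s = 5670 C.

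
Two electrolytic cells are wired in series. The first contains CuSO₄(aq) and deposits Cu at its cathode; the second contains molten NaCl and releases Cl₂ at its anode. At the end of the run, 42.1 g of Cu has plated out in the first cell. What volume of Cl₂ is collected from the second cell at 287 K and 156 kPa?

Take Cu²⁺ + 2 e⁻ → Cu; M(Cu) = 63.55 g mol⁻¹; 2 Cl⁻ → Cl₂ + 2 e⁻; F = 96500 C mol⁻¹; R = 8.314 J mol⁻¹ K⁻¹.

10.1 L

n(Cu) = 42.1 / 63.55 = 0.6625 mol, so n(e⁻) = 2 × 0.6625 = 1.325 mol.
The cells are in series, so the same 1.325 mol of electrons passes through the second cell.
2 Cl⁻ → Cl₂ + 2 e⁻ — 2 mol e⁻ per mol Cl₂, so n(Cl₂) = 1.325/2 = 0.6625 mol.
V = nRT/P = (0.6625 × 8.314 × 287) / (156 × 10³) = 0.0101 m³ = 10.1 L.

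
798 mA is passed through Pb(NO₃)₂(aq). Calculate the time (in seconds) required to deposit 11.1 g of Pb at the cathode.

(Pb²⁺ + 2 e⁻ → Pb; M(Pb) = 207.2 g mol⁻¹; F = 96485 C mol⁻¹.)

n(Pb) = m/M = 11.1 / 207.2 = 0.05357 mol.
Each Pb atom requires 2 electrons, so n(e⁻) = 2 × 0.05357 = 0.1071 mol.
Q = n(e⁻)·F = 0.1071 × 96485 = 10340 C.
t = Q/I = 10340 / 0.7980 A = 12950 s.

13000 s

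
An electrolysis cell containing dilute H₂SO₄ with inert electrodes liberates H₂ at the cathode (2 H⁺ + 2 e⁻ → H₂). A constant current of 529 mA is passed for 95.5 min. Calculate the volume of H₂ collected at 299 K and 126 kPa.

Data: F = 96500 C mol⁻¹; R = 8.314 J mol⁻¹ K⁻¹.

0.310 L

Q = I·t = 0.5290 A × 5730.0 s = 3031 C.
n(e⁻) = Q/F = 3031 / 96500 = 0.03141 mol.
2 electrons are transferred per H₂ molecule, so n(H₂) = 0.03141 / 2 = 0.01571 mol.
V = nRT/P = (0.01571 × 8.314 × 299) / (126 × 10³ Pa) = 3.10 × 10⁻⁴ m³ = 0.310 L.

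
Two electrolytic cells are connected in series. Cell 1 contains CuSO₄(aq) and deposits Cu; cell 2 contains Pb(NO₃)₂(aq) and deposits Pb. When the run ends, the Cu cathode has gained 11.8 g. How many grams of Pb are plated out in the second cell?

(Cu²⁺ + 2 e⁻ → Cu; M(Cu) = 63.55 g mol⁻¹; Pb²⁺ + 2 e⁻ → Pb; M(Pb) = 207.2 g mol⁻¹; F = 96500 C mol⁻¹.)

38.5 g

n(Cu) = 11.8 / 63.55 = 0.1857 mol.
Since Cu²⁺ + 2 e⁻ → Cu, n(e⁻) passed = 2 × 0.1857 = 0.3714 mol.
Cells in series carry the same charge, so the same 0.3714 mol of electrons passes through cell 2.
Pb²⁺ + 2 e⁻ → Pb, so n(Pb) = 0.3714 / 2 = 0.1857 mol.
m(Pb) = 0.1857 × 207.2 = 38.5 g.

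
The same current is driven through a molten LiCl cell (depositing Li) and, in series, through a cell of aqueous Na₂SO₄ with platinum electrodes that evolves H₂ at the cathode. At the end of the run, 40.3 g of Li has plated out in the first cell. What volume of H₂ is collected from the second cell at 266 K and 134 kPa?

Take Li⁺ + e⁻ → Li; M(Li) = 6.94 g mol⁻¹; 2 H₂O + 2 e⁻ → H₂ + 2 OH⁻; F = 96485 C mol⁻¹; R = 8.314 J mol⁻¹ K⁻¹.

47.9 L

n(Li) = 40.3 / 6.94 = 5.807 mol, so n(e⁻) = 1 × 5.807 = 5.807 mol.
The cells are in series, so the same 5.807 mol of electrons passes through the second cell.
2 H₂O + 2 e⁻ → H₂ + 2 OH⁻ — 2 mol e⁻ per mol H₂, so n(H₂) = 5.807/2 = 2.903 mol.
V = nRT/P = (2.903 × 8.314 × 266) / (134 × 10³) = 0.0479 m³ = 47.9 L.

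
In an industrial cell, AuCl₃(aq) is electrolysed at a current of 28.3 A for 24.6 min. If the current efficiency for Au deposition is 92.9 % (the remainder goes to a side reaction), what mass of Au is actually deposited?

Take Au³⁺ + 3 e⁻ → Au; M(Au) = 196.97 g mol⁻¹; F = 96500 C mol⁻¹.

26.4 g

Q = I·t = 28.30 × 1476.0 = 41770 C.
n(e⁻) = 41770/96500 = 0.4329 mol; theoretically n(Au) = 0.4329/3 = 0.1443 mol, m_theo = 28.42 g.
At 92.9 % efficiency, m_actual = 0.929 × 28.42 = 26.4 g.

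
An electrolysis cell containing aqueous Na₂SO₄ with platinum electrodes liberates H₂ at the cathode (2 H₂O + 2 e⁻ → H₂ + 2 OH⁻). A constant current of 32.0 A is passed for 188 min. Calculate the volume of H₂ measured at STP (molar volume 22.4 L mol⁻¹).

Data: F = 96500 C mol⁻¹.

Q = I·t = 32.00 A × 11280 s = 361000 C.
n(e⁻) = Q/F = 361000 / 96500 = 3.741 mol.
2 electrons are transferred per H₂ molecule, so n(H₂) = 3.741 / 2 = 1.870 mol.
V = n × V_m = 1.870 × 22.4 = 41.9 L.

41.9 L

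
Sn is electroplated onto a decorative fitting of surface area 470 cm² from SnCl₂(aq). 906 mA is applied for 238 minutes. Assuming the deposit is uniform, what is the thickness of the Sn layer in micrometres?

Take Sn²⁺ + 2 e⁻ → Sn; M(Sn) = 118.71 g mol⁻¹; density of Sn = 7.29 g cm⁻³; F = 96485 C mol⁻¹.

Q = I·t = 0.9060 × 14280 = 12940 C; n(e⁻) = 0.1341 mol.
n(Sn) = n(e⁻)/2 = 0.06705 mol, so m = 0.06705 × 118.71 = 7.959 g.
Volume = m/ρ = 7.959 / 7.29 = 1.092 cm³.
Thickness = V/A = 1.092 / 470 = 0.00232 cm = 23.2 μm.

23.2 μm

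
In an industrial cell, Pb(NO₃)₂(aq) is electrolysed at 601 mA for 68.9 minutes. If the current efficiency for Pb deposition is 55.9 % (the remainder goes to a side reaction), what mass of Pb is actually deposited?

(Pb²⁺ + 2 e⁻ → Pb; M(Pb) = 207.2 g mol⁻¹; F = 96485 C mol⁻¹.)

1.49 g

Q = I·t = 0.6010 × 4134.0 = 2485 C.
n(e⁻) = 2485/96485 = 0.02575 mol; theoretically n(Pb) = 0.02575/2 = 0.01288 mol, m_theo = 2.668 g.
At 55.9 % efficiency, m_actual = 0.559 × 2.668 = 1.49 g.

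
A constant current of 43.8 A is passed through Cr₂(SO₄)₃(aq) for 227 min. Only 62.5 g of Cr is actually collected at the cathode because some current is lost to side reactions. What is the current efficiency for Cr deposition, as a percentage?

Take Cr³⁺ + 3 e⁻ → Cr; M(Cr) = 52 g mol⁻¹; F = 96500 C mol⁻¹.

Q = I·t = 43.80 × 13620 = 596600 C; n(e⁻) = 596600/96500 = 6.182 mol.
Theoretical n(Cr) = n(e⁻)/3 = 2.061 mol, i.e. m_theo = 2.061 × 52 = 107.2 g.
Efficiency = m_actual / m_theo = 62.5 / 107.2 = 58.3 %.

58.3 %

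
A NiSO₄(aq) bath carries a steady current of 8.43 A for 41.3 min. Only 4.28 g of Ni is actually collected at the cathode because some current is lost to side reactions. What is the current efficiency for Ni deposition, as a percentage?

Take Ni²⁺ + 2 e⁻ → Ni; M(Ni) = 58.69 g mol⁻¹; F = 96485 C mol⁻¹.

Q = I·t = 8.430 × 2478.0 = 20890 C; n(e⁻) = 20890/96485 = 0.2165 mol.
Theoretical n(Ni) = n(e⁻)/2 = 0.1083 mol, i.e. m_theo = 0.1083 × 58.69 = 6.353 g.
Efficiency = m_actual / m_theo = 4.28 / 6.353 = 67.4 %.

67.4 %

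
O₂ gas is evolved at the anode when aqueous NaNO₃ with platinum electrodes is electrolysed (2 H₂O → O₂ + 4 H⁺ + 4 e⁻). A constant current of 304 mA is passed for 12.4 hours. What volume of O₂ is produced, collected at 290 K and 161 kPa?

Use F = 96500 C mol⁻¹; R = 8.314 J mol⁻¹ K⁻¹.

0.526 L

Q = I·t = 0.3040 A × 44640 s = 13570 C.
n(e⁻) = Q/F = 13570 / 96500 = 0.1406 mol.
4 electrons are transferred per O₂ molecule, so n(O₂) = 0.1406 / 4 = 0.03516 mol.
V = nRT/P = (0.03516 × 8.314 × 290) / (161 × 10³ Pa) = 5.26 × 10⁻⁴ m³ = 0.526 L.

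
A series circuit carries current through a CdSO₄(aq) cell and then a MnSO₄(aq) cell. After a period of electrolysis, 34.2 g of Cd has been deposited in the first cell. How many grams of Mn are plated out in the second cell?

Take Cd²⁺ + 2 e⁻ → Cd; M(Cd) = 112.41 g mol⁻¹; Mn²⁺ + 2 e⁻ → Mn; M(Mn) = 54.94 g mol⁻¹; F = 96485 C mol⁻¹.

16.7 g

n(Cd) = 34.2 / 112.41 = 0.3042 mol.
Since Cd²⁺ + 2 e⁻ → Cd, n(e⁻) passed = 2 × 0.3042 = 0.6085 mol.
Cells in series carry the same charge, so the same 0.6085 mol of electrons passes through cell 2.
Mn²⁺ + 2 e⁻ → Mn, so n(Mn) = 0.6085 / 2 = 0.3042 mol.
m(Mn) = 0.3042 × 54.94 = 16.7 g.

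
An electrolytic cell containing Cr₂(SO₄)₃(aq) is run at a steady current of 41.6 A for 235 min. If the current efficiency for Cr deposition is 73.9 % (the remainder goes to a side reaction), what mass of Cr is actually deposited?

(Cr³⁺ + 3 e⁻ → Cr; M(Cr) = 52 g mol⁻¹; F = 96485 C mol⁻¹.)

77.9 g

Q = I·t = 41.60 × 14100 = 586600 C.
n(e⁻) = 586600/96485 = 6.079 mol; theoretically n(Cr) = 6.079/3 = 2.026 mol, m_theo = 105.4 g.
At 73.9 % efficiency, m_actual = 0.739 × 105.4 = 77.9 g.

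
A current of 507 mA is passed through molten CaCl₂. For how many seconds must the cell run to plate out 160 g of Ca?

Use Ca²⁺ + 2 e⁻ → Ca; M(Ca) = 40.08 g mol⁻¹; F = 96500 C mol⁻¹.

1.52 × 10⁶ s

n(Ca) = m/M = 160 / 40.08 = 3.992 mol.
Each Ca atom requires 2 electrons, so n(e⁻) = 2 × 3.992 = 7.984 mol.
Q = n(e⁻)·F = 7.984 × 96500 = 770500 C.
t = Q/I = 770500 / 0.5070 A = 1520000 s.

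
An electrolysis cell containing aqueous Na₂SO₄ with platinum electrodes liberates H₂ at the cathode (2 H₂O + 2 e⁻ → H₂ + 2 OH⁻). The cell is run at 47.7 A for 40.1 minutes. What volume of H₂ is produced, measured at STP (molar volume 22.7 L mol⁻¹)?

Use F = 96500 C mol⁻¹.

13.5 L

Q = I·t = 47.70 A × 2406.0 s = 114800 C.
n(e⁻) = Q/F = 114800 / 96500 = 1.189 mol.
2 electrons are transferred per H₂ molecule, so n(H₂) = 1.189 / 2 = 0.5946 mol.
V = n × V_m = 0.5946 × 22.7 = 13.5 L.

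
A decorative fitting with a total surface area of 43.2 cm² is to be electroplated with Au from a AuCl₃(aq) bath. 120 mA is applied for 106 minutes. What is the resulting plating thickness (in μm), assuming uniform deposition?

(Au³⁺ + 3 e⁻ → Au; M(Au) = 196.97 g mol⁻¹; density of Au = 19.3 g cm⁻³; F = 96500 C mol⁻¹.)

6.23 μm

Q = I·t = 0.1200 × 6360.0 = 763.2 C; n(e⁻) = 0.007909 mol.
n(Au) = n(e⁻)/3 = 0.002636 mol, so m = 0.002636 × 196.97 = 0.5193 g.
Volume = m/ρ = 0.5193 / 19.3 = 0.02690 cm³.
Thickness = V/A = 0.02690 / 43.2 = 6.23 × 10⁻⁴ cm = 6.23 μm.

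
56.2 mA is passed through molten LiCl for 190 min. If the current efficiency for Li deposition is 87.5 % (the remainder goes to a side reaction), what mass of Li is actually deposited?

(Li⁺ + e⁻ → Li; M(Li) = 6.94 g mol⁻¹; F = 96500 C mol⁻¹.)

Q = I·t = 0.05620 × 11400 = 640.7 C.
n(e⁻) = 640.7/96500 = 0.006639 mol; theoretically n(Li) = 0.006639/1 = 0.006639 mol, m_theo = 0.04608 g.
At 87.5 % efficiency, m_actual = 0.875 × 0.04608 = 0.0403 g.

0.0403 g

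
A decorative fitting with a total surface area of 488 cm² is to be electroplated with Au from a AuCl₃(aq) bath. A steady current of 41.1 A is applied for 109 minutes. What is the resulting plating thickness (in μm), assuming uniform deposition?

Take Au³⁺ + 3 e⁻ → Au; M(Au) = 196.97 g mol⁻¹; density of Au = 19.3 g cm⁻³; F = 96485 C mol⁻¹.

194 μm

Q = I·t = 41.10 × 6540.0 = 268800 C; n(e⁻) = 2.786 mol.
n(Au) = n(e⁻)/3 = 0.9286 mol, so m = 0.9286 × 196.97 = 182.9 g.
Volume = m/ρ = 182.9 / 19.3 = 9.477 cm³.
Thickness = V/A = 9.477 / 488 = 0.0194 cm = 194 μm.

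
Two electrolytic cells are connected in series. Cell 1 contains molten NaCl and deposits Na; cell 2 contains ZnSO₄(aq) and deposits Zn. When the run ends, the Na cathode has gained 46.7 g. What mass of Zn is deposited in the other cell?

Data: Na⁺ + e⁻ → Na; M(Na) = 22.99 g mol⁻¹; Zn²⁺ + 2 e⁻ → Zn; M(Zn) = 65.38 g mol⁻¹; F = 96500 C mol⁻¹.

66.4 g

n(Na) = 46.7 / 22.99 = 2.031 mol.
Since Na⁺ + e⁻ → Na, n(e⁻) passed = 1 × 2.031 = 2.031 mol.
Cells in series carry the same charge, so the same 2.031 mol of electrons passes through cell 2.
Zn²⁺ + 2 e⁻ → Zn, so n(Zn) = 2.031 / 2 = 1.016 mol.
m(Zn) = 1.016 × 65.38 = 66.4 g.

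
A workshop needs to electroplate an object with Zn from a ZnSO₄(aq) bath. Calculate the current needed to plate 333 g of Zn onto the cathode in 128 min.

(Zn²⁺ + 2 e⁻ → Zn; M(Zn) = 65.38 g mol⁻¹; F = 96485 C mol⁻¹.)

n(Zn) = 333 / 65.38 = 5.093 mol.
n(e⁻) = 2 × 5.093 = 10.19 mol.
Q = n(e⁻)·F = 10.19 × 96485 = 982900 C.
I = Q/t = 982900 / 7680.0 s = 128 A.

128 A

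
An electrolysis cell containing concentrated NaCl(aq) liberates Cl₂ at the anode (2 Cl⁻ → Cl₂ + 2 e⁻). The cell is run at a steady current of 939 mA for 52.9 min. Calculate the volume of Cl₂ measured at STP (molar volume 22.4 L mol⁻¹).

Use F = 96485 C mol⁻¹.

0.346 L

Q = I·t = 0.9390 A × 3174.0 s = 2980 C.
n(e⁻) = Q/F = 2980 / 96485 = 0.03089 mol.
2 electrons are transferred per Cl₂ molecule, so n(Cl₂) = 0.03089 / 2 = 0.01544 mol.
V = n × V_m = 0.01544 × 22.4 = 0.346 L.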